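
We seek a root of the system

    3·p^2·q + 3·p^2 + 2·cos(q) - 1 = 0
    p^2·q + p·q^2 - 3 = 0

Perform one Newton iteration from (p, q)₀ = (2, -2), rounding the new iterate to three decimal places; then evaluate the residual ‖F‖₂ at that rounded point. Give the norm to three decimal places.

4.512

At (2, -2): F = (-13.83229, -3.000).
Jacobian J = [[6·p·q + 6·p, 3·p^2 - 2·sin(q)], [2·p·q + q^2, p^2 + 2·p·q]].
At the point, J = [[-12.000, 13.81859], [-4.000, -4.000]] (det J = 103.27438).
Solving J·Δ = −F gives Δ = (-0.937, 0.187).
Then the next iterate is (p, q)₁ = (1.063, -1.813).
Re-evaluating at (1.063, -1.813): F = (-4.23568, -1.55459), so ‖F‖₂ = 4.512.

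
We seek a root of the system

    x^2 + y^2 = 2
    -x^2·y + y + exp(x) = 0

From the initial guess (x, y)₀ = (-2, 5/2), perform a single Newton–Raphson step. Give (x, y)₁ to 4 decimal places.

At (-2, 5/2): F = (8.2500, -7.364665).
Jacobian J = [[2·x, 2·y], [-2·x·y + exp(x), -x^2 + 1]].
At the point, J = [[-4.0000, 5.0000], [10.135335, -3.0000]] (det J = -38.676676).
Solving J·Δ = −F gives Δ = (0.3122, -1.4003).
Then the next iterate is (x, y)₁ = (-1.6878, 1.0997).

(-1.6878, 1.0997)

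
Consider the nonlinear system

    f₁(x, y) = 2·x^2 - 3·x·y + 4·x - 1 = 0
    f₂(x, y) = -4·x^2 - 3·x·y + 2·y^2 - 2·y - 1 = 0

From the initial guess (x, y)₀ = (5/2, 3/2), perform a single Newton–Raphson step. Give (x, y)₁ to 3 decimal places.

(1.099, 1.092)

At (5/2, 3/2): F = (10.250, -35.750).
Jacobian J = [[4·x - 3·y + 4, -3·x], [-8·x - 3·y, -3·x + 4·y - 2]].
At the point, J = [[9.500, -7.500], [-24.500, -3.500]] (det J = -217.000).
Solving J·Δ = −F gives Δ = (-1.401, -0.408).
Then the next iterate is (x, y)₁ = (1.099, 1.092).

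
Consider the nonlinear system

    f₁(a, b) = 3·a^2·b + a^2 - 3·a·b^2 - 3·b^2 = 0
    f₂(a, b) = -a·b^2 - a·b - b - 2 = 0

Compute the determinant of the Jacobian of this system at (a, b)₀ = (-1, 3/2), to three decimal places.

-42.000

J = [[6·a·b + 2·a - 3·b^2, 3·a^2 - 6·a·b - 6·b], [-b^2 - b, -2·a·b - a - 1]].
At the point, J = [[-17.750, 3.000], [-3.750, 3.000]].
det J = -42.000.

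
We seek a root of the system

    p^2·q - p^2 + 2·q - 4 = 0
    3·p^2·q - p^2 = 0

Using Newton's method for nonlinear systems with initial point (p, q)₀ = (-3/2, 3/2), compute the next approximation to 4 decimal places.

(-0.5543, 1.8043)

At (-3/2, 3/2): F = (0.1250, 7.8750).
Jacobian J = [[2·p·q - 2·p, p^2 + 2], [6·p·q - 2·p, 3·p^2]].
At the point, J = [[-1.5000, 4.2500], [-10.5000, 6.7500]] (det J = 34.5000).
Solving J·Δ = −F gives Δ = (0.9457, 0.3043).
Then the next iterate is (p, q)₁ = (-0.5543, 1.8043).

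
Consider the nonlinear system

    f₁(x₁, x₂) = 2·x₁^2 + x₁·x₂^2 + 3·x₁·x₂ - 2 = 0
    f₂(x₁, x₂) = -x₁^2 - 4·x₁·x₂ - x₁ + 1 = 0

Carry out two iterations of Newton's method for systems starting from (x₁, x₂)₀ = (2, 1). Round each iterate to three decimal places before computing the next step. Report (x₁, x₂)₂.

(4.761, -1.510)

At (2, 1): F = (14.000, -13.000).
Jacobian J = [[4·x₁ + x₂^2 + 3·x₂, 2·x₁·x₂ + 3·x₁], [-2·x₁ - 4·x₂ - 1, -4·x₁]].
At the point, J = [[12.000, 10.000], [-9.000, -8.000]] (det J = -6.000).
Solving J·Δ = −F gives Δ = (3.000, -5.000).
Then the next iterate is (x₁, x₂)₁ = (5.000, -4.000).
Round to (5.000, -4.000) and repeat: F = (68.000, 51.000), J = [[24.000, -25.000], [5.000, -20.000]].
Δ = (-0.239, 2.490), so (x₁, x₂)₂ = (4.761, -1.510).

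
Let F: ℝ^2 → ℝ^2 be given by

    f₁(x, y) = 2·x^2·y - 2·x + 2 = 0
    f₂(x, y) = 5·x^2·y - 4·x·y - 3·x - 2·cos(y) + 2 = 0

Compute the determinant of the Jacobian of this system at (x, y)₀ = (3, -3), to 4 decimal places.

214.7251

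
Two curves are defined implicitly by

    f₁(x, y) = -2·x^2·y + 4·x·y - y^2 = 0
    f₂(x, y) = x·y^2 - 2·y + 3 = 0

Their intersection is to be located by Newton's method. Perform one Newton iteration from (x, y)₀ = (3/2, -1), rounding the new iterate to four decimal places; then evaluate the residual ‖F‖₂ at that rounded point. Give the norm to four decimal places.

At (3/2, -1): F = (-2.5000, 6.5000).
Jacobian J = [[-4·x·y + 4·y, -2·x^2 + 4·x - 2·y], [y^2, 2·x·y - 2]].
At the point, J = [[2.0000, 3.5000], [1.0000, -5.0000]] (det J = -13.5000).
Solving J·Δ = −F gives Δ = (-0.7593, 1.1481).
Then the next iterate is (x, y)₁ = (0.7407, 0.1481).
Re-evaluating at (0.7407, 0.1481): F = (0.254351, 2.720046), so ‖F‖₂ = 2.7319.

2.7319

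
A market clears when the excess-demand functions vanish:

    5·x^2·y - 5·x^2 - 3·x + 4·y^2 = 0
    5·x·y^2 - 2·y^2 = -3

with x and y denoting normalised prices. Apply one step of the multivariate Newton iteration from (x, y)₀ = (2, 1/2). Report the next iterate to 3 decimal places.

(0.209, 0.155)

At (2, 1/2): F = (-15.000, 5.000).
Jacobian J = [[10·x·y - 10·x - 3, 5·x^2 + 8·y], [5·y^2, 10·x·y - 4·y]].
At the point, J = [[-13.000, 24.000], [1.250, 8.000]] (det J = -134.000).
Solving J·Δ = −F gives Δ = (-1.791, -0.345).
Then the next iterate is (x, y)₁ = (0.209, 0.155).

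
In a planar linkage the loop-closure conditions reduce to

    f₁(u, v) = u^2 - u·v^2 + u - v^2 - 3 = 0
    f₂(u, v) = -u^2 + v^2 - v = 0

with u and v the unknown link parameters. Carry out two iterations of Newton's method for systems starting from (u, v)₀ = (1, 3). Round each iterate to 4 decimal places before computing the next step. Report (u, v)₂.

At (1, 3): F = (-19.0000, 5.0000).
Jacobian J = [[2·u - v^2 + 1, -2·u·v - 2·v], [-2·u, 2·v - 1]].
At the point, J = [[-6.0000, -12.0000], [-2.0000, 5.0000]] (det J = -54.0000).
Solving J·Δ = −F gives Δ = (-0.6481, -1.2593).
Then the next iterate is (u, v)₁ = (0.3519, 1.7407).
Round to (0.3519, 1.7407) and repeat: F = (-6.620573, 1.165503), J = [[-1.326236, -4.706505], [-0.7038, 2.4814]].
Δ = (-1.6572, -0.9397), so (u, v)₂ = (-1.3053, 0.8010).

(-1.3053, 0.8010)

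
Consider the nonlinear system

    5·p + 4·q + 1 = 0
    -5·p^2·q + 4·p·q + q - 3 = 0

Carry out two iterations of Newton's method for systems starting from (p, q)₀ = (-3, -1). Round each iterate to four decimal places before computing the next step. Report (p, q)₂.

At (-3, -1): F = (-18.0000, 53.0000).
Jacobian J = [[5, 4], [-10·p·q + 4·q, -5·p^2 + 4·p + 1]].
At the point, J = [[5.0000, 4.0000], [-34.0000, -56.0000]] (det J = -144.0000).
Solving J·Δ = −F gives Δ = (5.5278, -2.4097).
Then the next iterate is (p, q)₁ = (2.5278, -3.4097).
Round to (2.5278, -3.4097) and repeat: F = (0.0002, 68.050184), J = [[5.0000, 4.0000], [72.551597, -20.837664]].
Δ = (-0.6902, 0.8627), so (p, q)₂ = (1.8376, -2.5470).

(1.8376, -2.5470)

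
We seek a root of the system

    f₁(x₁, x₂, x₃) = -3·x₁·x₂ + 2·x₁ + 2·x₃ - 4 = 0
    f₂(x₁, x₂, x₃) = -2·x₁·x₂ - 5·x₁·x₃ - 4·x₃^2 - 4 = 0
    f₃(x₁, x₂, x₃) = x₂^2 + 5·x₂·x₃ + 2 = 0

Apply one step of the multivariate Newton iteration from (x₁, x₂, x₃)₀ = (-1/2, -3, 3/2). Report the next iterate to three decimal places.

(-3.094, 18.511, 2.884)

At (-1/2, -3, 3/2): F = (-6.500, -12.250, -11.500).
Jacobian J = [[-3·x₂ + 2, -3·x₁, 2], [-2·x₂ - 5·x₃, -2·x₁, -5·x₁ - 8·x₃], [0, 2·x₂ + 5·x₃, 5·x₂]].
At the point, J = [[11.000, 1.500, 2.000], [-1.500, 1.000, -9.500], [0.000, 1.500, -15.000]] (det J = -46.500).
Solving J·Δ = −F gives Δ = (-2.594, 21.511, 1.384).
Then the next iterate is (x₁, x₂, x₃)₁ = (-3.094, 18.511, 2.884).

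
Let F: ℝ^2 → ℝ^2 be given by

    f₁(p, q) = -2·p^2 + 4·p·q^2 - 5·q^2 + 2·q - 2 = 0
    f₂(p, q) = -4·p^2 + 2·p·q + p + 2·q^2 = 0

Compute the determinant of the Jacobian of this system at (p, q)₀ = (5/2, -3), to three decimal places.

-882.000

J = [[-4·p + 4·q^2, 8·p·q - 10·q + 2], [-8·p + 2·q + 1, 2·p + 4·q]].
At the point, J = [[26.000, -28.000], [-25.000, -7.000]].
det J = -882.000.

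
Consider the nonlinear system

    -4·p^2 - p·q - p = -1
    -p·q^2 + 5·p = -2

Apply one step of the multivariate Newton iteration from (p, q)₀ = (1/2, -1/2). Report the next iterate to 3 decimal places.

(-16.000, 147.500)

At (1/2, -1/2): F = (-0.250, 4.375).
Jacobian J = [[-8·p - q - 1, -p], [-q^2 + 5, -2·p·q]].
At the point, J = [[-4.500, -0.500], [4.750, 0.500]] (det J = 0.125).
Solving J·Δ = −F gives Δ = (-16.500, 148.000).
Then the next iterate is (p, q)₁ = (-16.000, 147.500).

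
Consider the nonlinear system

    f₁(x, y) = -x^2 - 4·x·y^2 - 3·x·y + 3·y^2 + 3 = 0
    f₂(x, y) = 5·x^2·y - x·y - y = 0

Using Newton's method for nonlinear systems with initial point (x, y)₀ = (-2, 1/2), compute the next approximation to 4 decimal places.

(-1.6250, 0.1875)

At (-2, 1/2): F = (4.7500, 10.5000).
Jacobian J = [[-2·x - 4·y^2 - 3·y, -8·x·y - 3·x + 6·y], [10·x·y - y, 5·x^2 - x - 1]].
At the point, J = [[1.5000, 17.0000], [-10.5000, 21.0000]] (det J = 210.0000).
Solving J·Δ = −F gives Δ = (0.3750, -0.3125).
Then the next iterate is (x, y)₁ = (-1.6250, 0.1875).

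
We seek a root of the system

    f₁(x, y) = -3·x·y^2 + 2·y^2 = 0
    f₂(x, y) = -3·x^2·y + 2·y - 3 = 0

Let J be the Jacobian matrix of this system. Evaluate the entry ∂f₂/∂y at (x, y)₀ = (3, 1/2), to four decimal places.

-25.0000

∂f₂/∂y = -3·x^2 + 2.
At (3, 1/2) this is -25.0000.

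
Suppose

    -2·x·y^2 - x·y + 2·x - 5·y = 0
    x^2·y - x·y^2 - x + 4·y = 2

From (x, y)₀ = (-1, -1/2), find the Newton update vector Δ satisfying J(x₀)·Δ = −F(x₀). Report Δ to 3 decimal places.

(2.692, 0.981)

At (-1, -1/2): F = (0.500, -3.250).
Jacobian J = [[-2·y^2 - y + 2, -4·x·y - x - 5], [2·x·y - y^2 - 1, x^2 - 2·x·y + 4]].
At the point, J = [[2.000, -6.000], [-0.250, 4.000]] (det J = 6.500).
Solving J·Δ = −F gives Δ = (2.692, 0.981).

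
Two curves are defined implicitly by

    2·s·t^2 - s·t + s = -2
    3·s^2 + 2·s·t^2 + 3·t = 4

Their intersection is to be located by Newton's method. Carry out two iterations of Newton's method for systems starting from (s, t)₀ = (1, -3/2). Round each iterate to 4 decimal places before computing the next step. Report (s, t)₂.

At (1, -3/2): F = (9.0000, -1.0000).
Jacobian J = [[2·t^2 - t + 1, 4·s·t - s], [6·s + 2·t^2, 4·s·t + 3]].
At the point, J = [[7.0000, -7.0000], [10.5000, -3.0000]] (det J = 52.5000).
Solving J·Δ = −F gives Δ = (0.6476, 1.9333).
Then the next iterate is (s, t)₁ = (1.6476, 0.4333).
Round to (1.6476, 0.4333) and repeat: F = (3.552365, 6.062327), J = [[0.942198, 1.208020], [10.261098, 5.855620]].
Δ = (1.9594, -4.4689), so (s, t)₂ = (3.6070, -4.0356).

(3.6070, -4.0356)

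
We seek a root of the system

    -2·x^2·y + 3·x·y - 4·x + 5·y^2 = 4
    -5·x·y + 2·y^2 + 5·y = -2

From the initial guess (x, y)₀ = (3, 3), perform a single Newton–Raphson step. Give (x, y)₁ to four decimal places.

(2.1542, 1.6561)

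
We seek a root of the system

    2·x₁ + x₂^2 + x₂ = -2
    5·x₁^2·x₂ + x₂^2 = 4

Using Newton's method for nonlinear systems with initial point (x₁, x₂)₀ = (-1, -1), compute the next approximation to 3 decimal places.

At (-1, -1): F = (0.000, -8.000).
Jacobian J = [[2, 2·x₂ + 1], [10·x₁·x₂, 5·x₁^2 + 2·x₂]].
At the point, J = [[2.000, -1.000], [10.000, 3.000]] (det J = 16.000).
Solving J·Δ = −F gives Δ = (0.500, 1.000).
Then the next iterate is (x₁, x₂)₁ = (-0.500, 0.000).

(-0.500, 0.000)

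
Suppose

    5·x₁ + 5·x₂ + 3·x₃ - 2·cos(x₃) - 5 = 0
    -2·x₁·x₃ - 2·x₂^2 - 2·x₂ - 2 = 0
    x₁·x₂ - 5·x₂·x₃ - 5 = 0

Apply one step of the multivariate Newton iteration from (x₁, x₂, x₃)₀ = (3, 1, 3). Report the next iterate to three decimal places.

At (3, 1, 3): F = (25.97998, -24.000, -17.000).
Jacobian J = [[5, 5, 2·sin(x₃) + 3], [-2·x₃, -4·x₂ - 2, -2·x₁], [x₂, x₁ - 5·x₃, -5·x₂]].
At the point, J = [[5.000, 5.000, 3.28224], [-6.000, -6.000, -6.000], [1.000, -12.000, -5.000]] (det J = -133.98528).
Solving J·Δ = −F gives Δ = (-4.259, -3.222, 3.481).
Then the next iterate is (x₁, x₂, x₃)₁ = (-1.259, -2.222, 6.481).

(-1.259, -2.222, 6.481)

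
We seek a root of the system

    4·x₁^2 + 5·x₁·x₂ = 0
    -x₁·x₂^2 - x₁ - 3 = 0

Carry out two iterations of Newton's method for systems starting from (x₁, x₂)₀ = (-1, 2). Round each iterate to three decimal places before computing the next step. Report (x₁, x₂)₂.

(-1.561, 1.107)

At (-1, 2): F = (-6.000, 2.000).
Jacobian J = [[8·x₁ + 5·x₂, 5·x₁], [-x₂^2 - 1, -2·x₁·x₂]].
At the point, J = [[2.000, -5.000], [-5.000, 4.000]] (det J = -17.000).
Solving J·Δ = −F gives Δ = (-0.824, -1.529).
Then the next iterate is (x₁, x₂)₁ = (-1.824, 0.471).
Round to (-1.824, 0.471) and repeat: F = (9.01238, -0.77136), J = [[-12.237, -9.120], [-1.22184, 1.71821]].
Δ = (0.263, 0.636), so (x₁, x₂)₂ = (-1.561, 1.107).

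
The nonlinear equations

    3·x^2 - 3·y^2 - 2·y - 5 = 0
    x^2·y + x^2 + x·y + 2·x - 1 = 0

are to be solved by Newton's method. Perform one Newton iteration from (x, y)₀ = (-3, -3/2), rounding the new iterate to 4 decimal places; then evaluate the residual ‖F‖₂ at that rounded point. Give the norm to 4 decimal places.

4.6174

At (-3, -3/2): F = (18.2500, -7.0000).
Jacobian J = [[6·x, -6·y - 2], [2·x·y + 2·x + y + 2, x^2 + x]].
At the point, J = [[-18.0000, 7.0000], [3.5000, 6.0000]] (det J = -132.5000).
Solving J·Δ = −F gives Δ = (1.1962, 0.4689).
Then the next iterate is (x, y)₁ = (-1.8038, -1.0311).
Re-evaluating at (-1.8038, -1.0311): F = (3.633782, -2.848892), so ‖F‖₂ = 4.6174.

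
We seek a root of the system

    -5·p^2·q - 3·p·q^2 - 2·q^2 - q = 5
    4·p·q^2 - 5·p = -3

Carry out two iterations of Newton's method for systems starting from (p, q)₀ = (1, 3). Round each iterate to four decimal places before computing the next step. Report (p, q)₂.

At (1, 3): F = (-68.0000, 34.0000).
Jacobian J = [[-10·p·q - 3·q^2, -5·p^2 - 6·p·q - 4·q - 1], [4·q^2 - 5, 8·p·q]].
At the point, J = [[-57.0000, -36.0000], [31.0000, 24.0000]] (det J = -252.0000).
Solving J·Δ = −F gives Δ = (-1.6190, 0.6746).
Then the next iterate is (p, q)₁ = (-0.6190, 3.6746).
Round to (-0.6190, 3.6746) and repeat: F = (-17.645301, -27.337648), J = [[-17.762281, -3.966741], [49.010741, -18.196619]].
Δ = (-0.4108, -2.6088), so (p, q)₂ = (-1.0298, 1.0658).

(-1.0298, 1.0658)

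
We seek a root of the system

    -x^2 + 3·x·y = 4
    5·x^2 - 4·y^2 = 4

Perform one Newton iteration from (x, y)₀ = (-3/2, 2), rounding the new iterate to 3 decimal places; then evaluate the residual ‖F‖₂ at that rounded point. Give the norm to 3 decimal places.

At (-3/2, 2): F = (-15.250, -8.750).
Jacobian J = [[-2·x + 3·y, 3·x], [10·x, -8·y]].
At the point, J = [[9.000, -4.500], [-15.000, -16.000]] (det J = -211.500).
Solving J·Δ = −F gives Δ = (0.967, -1.454).
Then the next iterate is (x, y)₁ = (-0.533, 0.546).
Re-evaluating at (-0.533, 0.546): F = (-5.15714, -3.77202), so ‖F‖₂ = 6.389.

6.389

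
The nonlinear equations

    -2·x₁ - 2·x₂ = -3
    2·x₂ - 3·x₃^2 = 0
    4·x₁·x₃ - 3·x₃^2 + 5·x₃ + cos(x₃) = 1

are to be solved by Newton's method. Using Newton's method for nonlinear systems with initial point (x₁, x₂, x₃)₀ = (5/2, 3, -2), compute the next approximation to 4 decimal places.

(-0.7419, 2.2419, -1.3736)

At (5/2, 3, -2): F = (-8.0000, -6.0000, -43.416147).
Jacobian J = [[-2, -2, 0], [0, 2, -6·x₃], [4·x₃, 0, 4·x₁ - 6·x₃ - sin(x₃) + 5]].
At the point, J = [[-2.0000, -2.0000, 0.0000], [0.0000, 2.0000, 12.0000], [-8.0000, 0.0000, 27.909297]] (det J = 80.362810).
Solving J·Δ = −F gives Δ = (-3.2419, -0.7581, 0.6264).
Then the next iterate is (x₁, x₂, x₃)₁ = (-0.7419, 2.2419, -1.3736).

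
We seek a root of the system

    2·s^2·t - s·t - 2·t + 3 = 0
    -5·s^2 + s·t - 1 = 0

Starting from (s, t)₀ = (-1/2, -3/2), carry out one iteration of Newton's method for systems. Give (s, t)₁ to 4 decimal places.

At (-1/2, -3/2): F = (4.5000, -1.5000).
Jacobian J = [[4·s·t - t, 2·s^2 - s - 2], [-10·s + t, s]].
At the point, J = [[4.5000, -1.0000], [3.5000, -0.5000]] (det J = 1.2500).
Solving J·Δ = −F gives Δ = (3.0000, 18.0000).
Then the next iterate is (s, t)₁ = (2.5000, 16.5000).

(2.5000, 16.5000)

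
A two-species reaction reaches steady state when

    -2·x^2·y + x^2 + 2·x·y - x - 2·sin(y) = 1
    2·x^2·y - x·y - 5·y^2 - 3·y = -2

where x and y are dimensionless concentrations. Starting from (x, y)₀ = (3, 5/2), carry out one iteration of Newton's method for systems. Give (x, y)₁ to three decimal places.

(2.362, 1.208)

At (3, 5/2): F = (-26.19694, 0.750).
Jacobian J = [[-4·x·y + 2·x + 2·y - 1, -2·x^2 + 2·x - 2·cos(y)], [4·x·y - y, 2·x^2 - x - 10·y - 3]].
At the point, J = [[-20.000, -10.39771], [27.500, -13.000]] (det J = 545.93710).
Solving J·Δ = −F gives Δ = (-0.638, -1.292).
Then the next iterate is (x, y)₁ = (2.362, 1.208).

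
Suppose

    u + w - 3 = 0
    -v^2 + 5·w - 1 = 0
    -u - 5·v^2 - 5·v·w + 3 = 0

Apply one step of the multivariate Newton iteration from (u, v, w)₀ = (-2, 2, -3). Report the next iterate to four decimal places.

(3.9016, -0.3770, -0.9016)

At (-2, 2, -3): F = (-8.0000, -20.0000, 15.0000).
Jacobian J = [[1, 0, 1], [0, -2·v, 5], [-1, -10·v - 5·w, -5·v]].
At the point, J = [[1.0000, 0.0000, 1.0000], [0.0000, -4.0000, 5.0000], [-1.0000, -5.0000, -10.0000]] (det J = 61.0000).
Solving J·Δ = −F gives Δ = (5.9016, -2.3770, 2.0984).
Then the next iterate is (u, v, w)₁ = (3.9016, -0.3770, -0.9016).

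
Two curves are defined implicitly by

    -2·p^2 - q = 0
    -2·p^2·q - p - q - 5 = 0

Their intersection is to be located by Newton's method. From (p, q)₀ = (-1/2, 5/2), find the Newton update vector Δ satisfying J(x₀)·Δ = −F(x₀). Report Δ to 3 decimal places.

(3.750, 4.500)

At (-1/2, 5/2): F = (-3.000, -8.250).
Jacobian J = [[-4·p, -1], [-4·p·q - 1, -2·p^2 - 1]].
At the point, J = [[2.000, -1.000], [4.000, -1.500]] (det J = 1.000).
Solving J·Δ = −F gives Δ = (3.750, 4.500).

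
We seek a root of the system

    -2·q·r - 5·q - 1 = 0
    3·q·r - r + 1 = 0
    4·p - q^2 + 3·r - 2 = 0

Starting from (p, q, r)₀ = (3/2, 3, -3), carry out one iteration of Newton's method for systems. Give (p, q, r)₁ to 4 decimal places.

(1.1033, 0.3478, -3.1087)

At (3/2, 3, -3): F = (2.0000, -23.0000, -14.0000).
Jacobian J = [[0, -2·r - 5, -2·q], [0, 3·r, 3·q - 1], [4, -2·q, 3]].
At the point, J = [[0.0000, 1.0000, -6.0000], [0.0000, -9.0000, 8.0000], [4.0000, -6.0000, 3.0000]] (det J = -184.0000).
Solving J·Δ = −F gives Δ = (-0.3967, -2.6522, -0.1087).
Then the next iterate is (p, q, r)₁ = (1.1033, 0.3478, -3.1087).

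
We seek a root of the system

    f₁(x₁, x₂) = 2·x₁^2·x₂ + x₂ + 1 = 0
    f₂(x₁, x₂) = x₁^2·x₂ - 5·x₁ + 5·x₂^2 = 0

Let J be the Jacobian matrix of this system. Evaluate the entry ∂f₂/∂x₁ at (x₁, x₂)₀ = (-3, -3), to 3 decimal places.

∂f₂/∂x₁ = 2·x₁·x₂ - 5.
At (-3, -3) this is 13.000.

13.000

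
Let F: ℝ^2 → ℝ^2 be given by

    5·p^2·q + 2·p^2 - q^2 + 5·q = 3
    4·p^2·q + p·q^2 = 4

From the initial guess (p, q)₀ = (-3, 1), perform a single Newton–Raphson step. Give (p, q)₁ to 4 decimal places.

(0.3846, 2.6282)

At (-3, 1): F = (64.0000, 29.0000).
Jacobian J = [[10·p·q + 4·p, 5·p^2 - 2·q + 5], [8·p·q + q^2, 4·p^2 + 2·p·q]].
At the point, J = [[-42.0000, 48.0000], [-23.0000, 30.0000]] (det J = -156.0000).
Solving J·Δ = −F gives Δ = (3.3846, 1.6282).
Then the next iterate is (p, q)₁ = (0.3846, 2.6282).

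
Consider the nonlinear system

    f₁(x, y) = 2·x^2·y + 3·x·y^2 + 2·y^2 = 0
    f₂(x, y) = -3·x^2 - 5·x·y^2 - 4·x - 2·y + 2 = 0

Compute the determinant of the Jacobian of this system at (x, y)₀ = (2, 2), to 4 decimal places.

264.0000

J = [[4·x·y + 3·y^2, 2·x^2 + 6·x·y + 4·y], [-6·x - 5·y^2 - 4, -10·x·y - 2]].
At the point, J = [[28.0000, 40.0000], [-36.0000, -42.0000]].
det J = 264.0000.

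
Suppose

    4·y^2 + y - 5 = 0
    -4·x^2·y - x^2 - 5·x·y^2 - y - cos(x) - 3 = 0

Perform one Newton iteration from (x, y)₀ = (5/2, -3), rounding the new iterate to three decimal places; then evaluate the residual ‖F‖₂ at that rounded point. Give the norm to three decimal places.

12.738

At (5/2, -3): F = (28.000, -42.94886).
Jacobian J = [[0, 8·y + 1], [-8·x·y - 2·x - 5·y^2 + sin(x), -4·x^2 - 10·x·y - 1]].
At the point, J = [[0.000, -23.000], [10.59847, 49.000]] (det J = 243.76486).
Solving J·Δ = −F gives Δ = (-1.576, 1.217).
Then the next iterate is (x, y)₁ = (0.924, -1.783).
Re-evaluating at (0.924, -1.783): F = (5.93336, -11.27167), so ‖F‖₂ = 12.738.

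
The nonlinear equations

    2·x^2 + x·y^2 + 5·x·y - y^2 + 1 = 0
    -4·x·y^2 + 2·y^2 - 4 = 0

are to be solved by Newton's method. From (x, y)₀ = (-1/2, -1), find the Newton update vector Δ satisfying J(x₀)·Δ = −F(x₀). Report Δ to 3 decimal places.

(0.400, -0.200)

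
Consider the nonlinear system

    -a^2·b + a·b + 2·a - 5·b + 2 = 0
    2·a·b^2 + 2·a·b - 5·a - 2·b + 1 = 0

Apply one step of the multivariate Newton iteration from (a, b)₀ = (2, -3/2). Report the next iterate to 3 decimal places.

(-0.078, -1.073)

At (2, -3/2): F = (16.500, -3.000).
Jacobian J = [[-2·a·b + b + 2, -a^2 + a - 5], [2·b^2 + 2·b - 5, 4·a·b + 2·a - 2]].
At the point, J = [[6.500, -7.000], [-3.500, -10.000]] (det J = -89.500).
Solving J·Δ = −F gives Δ = (-2.078, 0.427).
Then the next iterate is (a, b)₁ = (-0.078, -1.073).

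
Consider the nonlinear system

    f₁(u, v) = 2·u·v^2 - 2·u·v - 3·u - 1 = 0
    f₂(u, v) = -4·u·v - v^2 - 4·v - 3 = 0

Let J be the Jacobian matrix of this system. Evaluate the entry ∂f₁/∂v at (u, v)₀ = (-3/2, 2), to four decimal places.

-9.0000

∂f₁/∂v = 4·u·v - 2·u.
At (-3/2, 2) this is -9.0000.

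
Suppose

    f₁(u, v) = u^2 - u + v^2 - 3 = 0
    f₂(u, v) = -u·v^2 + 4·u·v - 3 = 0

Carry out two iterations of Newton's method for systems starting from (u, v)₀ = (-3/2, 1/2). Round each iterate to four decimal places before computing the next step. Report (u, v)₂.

At (-3/2, 1/2): F = (1.0000, -5.6250).
Jacobian J = [[2·u - 1, 2·v], [-v^2 + 4·v, -2·u·v + 4·u]].
At the point, J = [[-4.0000, 1.0000], [1.7500, -4.5000]] (det J = 16.2500).
Solving J·Δ = −F gives Δ = (-0.0692, -1.2769).
Then the next iterate is (u, v)₁ = (-1.5692, -0.7769).
Round to (-1.5692, -0.7769) and repeat: F = (1.635162, 2.823574), J = [[-4.1384, -1.5538], [-3.711174, -8.715023]].
Δ = (0.3255, 0.1854), so (u, v)₂ = (-1.2437, -0.5915).

(-1.2437, -0.5915)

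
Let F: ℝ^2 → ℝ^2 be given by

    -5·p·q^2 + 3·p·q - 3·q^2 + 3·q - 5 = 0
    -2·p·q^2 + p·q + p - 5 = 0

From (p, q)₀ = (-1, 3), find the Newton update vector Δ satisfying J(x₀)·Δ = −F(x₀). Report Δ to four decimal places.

(0.1535, -0.6228)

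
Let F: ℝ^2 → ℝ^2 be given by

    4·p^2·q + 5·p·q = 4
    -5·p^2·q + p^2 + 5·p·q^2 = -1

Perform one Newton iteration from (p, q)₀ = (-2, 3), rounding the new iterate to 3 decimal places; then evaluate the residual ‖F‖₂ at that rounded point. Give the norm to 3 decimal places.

At (-2, 3): F = (14.000, -145.000).
Jacobian J = [[8·p·q + 5·q, 4·p^2 + 5·p], [-10·p·q + 2·p + 5·q^2, -5·p^2 + 10·p·q]].
At the point, J = [[-33.000, 6.000], [101.000, -80.000]] (det J = 2034.000).
Solving J·Δ = −F gives Δ = (0.123, -1.657).
Then the next iterate is (p, q)₁ = (-1.877, 1.343).
Re-evaluating at (-1.877, 1.343): F = (2.32219, -36.06193), so ‖F‖₂ = 36.137.

36.137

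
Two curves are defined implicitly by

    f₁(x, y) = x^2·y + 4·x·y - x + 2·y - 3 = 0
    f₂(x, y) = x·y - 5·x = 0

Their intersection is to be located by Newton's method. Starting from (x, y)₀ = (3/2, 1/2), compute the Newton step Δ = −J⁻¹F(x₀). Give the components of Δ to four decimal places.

At (3/2, 1/2): F = (0.6250, -6.7500).
Jacobian J = [[2·x·y + 4·y - 1, x^2 + 4·x + 2], [y - 5, x]].
At the point, J = [[2.5000, 10.2500], [-4.5000, 1.5000]] (det J = 49.8750).
Solving J·Δ = −F gives Δ = (-1.4060, 0.2820).

(-1.4060, 0.2820)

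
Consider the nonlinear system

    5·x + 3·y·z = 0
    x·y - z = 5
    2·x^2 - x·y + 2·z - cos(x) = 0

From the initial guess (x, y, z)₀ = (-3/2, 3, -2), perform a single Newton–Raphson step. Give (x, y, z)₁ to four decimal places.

At (-3/2, 3, -2): F = (-25.5000, -7.5000, 4.929263).
Jacobian J = [[5, 3·z, 3·y], [y, x, -1], [4·x - y + sin(x), -x, 2]].
At the point, J = [[5.0000, -6.0000, 9.0000], [3.0000, -1.5000, -1.0000], [-9.997495, 1.5000, 2.0000]] (det J = -125.951152).
Solving J·Δ = −F gives Δ = (-0.4516, -5.5103, -0.5893).
Then the next iterate is (x, y, z)₁ = (-1.9516, -2.5103, -2.5893).

(-1.9516, -2.5103, -2.5893)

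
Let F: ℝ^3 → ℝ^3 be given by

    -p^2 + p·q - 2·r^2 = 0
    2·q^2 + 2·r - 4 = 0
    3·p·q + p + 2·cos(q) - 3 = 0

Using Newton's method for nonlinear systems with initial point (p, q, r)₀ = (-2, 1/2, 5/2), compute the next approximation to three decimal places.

(0.330, 0.440, 1.810)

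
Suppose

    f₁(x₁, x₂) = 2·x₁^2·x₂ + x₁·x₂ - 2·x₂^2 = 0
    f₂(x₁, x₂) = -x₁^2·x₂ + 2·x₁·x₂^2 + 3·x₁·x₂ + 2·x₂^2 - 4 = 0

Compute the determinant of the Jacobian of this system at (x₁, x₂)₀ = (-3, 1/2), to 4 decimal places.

56.0000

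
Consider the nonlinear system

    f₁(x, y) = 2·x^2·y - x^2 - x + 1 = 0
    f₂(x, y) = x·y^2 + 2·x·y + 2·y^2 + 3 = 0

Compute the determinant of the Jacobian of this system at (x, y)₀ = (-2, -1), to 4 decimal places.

-36.0000

J = [[4·x·y - 2·x - 1, 2·x^2], [y^2 + 2·y, 2·x·y + 2·x + 4·y]].
At the point, J = [[11.0000, 8.0000], [-1.0000, -4.0000]].
det J = -36.0000.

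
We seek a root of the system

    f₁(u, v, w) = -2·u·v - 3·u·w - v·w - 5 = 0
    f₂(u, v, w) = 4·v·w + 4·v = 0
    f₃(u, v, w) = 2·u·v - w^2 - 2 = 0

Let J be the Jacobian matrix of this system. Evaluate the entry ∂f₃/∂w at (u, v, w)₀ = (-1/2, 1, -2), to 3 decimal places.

∂f₃/∂w = -2·w.
At (-1/2, 1, -2) this is 4.000.

4.000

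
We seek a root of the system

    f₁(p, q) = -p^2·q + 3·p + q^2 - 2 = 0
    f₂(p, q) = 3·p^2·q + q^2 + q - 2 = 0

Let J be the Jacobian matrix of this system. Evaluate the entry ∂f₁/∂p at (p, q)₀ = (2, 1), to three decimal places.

∂f₁/∂p = -2·p·q + 3.
At (2, 1) this is -1.000.

-1.000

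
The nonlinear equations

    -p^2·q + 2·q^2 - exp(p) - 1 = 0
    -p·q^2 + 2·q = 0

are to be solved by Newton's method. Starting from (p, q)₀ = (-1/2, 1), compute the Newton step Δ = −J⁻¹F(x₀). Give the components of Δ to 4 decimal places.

At (-1/2, 1): F = (0.143469, 2.5000).
Jacobian J = [[-2·p·q - exp(p), -p^2 + 4·q], [-q^2, -2·p·q + 2]].
At the point, J = [[0.393469, 3.7500], [-1.0000, 3.0000]] (det J = 4.930408).
Solving J·Δ = −F gives Δ = (1.8142, -0.2286).

(1.8142, -0.2286)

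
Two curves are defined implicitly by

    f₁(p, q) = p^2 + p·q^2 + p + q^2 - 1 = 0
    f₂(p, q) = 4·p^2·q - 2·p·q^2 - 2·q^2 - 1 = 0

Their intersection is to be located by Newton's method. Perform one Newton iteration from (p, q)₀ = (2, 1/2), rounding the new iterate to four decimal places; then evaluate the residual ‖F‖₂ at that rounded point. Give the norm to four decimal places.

2.9960

At (2, 1/2): F = (5.7500, 5.5000).
Jacobian J = [[2·p + q^2 + 1, 2·p·q + 2·q], [8·p·q - 2·q^2, 4·p^2 - 4·p·q - 4·q]].
At the point, J = [[5.2500, 3.0000], [7.5000, 10.0000]] (det J = 30.0000).
Solving J·Δ = −F gives Δ = (-1.3667, 0.4750).
Then the next iterate is (p, q)₁ = (0.6333, 0.9750).
Re-evaluating at (0.6333, 0.9750): F = (1.587025, -2.541143), so ‖F‖₂ = 2.9960.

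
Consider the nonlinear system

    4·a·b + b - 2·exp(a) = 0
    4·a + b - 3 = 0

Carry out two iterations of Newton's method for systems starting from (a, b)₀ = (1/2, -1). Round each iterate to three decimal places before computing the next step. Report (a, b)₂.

(0.473, 1.109)

At (1/2, -1): F = (-6.29744, -2.000).
Jacobian J = [[4·b - 2·exp(a), 4·a + 1], [4, 1]].
At the point, J = [[-7.29744, 3.000], [4.000, 1.000]] (det J = -19.29744).
Solving J·Δ = −F gives Δ = (-0.015, 2.062).
Then the next iterate is (a, b)₁ = (0.485, 1.062).
Round to (0.485, 1.062) and repeat: F = (-0.12607, 0.002), J = [[0.99965, 2.940], [4.000, 1.000]].
Δ = (-0.012, 0.047), so (a, b)₂ = (0.473, 1.109).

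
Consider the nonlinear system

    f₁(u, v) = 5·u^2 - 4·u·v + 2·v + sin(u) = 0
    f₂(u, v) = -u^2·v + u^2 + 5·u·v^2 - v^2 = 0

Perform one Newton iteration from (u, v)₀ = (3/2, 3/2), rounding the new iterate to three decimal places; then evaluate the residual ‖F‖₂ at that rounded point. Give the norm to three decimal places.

3.834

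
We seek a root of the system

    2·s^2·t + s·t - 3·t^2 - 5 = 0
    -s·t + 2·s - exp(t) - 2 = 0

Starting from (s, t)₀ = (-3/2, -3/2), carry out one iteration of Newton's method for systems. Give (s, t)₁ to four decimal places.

(0.6259, -1.4745)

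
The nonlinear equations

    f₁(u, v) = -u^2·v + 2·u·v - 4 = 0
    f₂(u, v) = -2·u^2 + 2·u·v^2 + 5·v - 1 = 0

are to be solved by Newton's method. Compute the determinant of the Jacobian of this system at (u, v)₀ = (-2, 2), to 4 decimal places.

-4.0000

J = [[-2·u·v + 2·v, -u^2 + 2·u], [-4·u + 2·v^2, 4·u·v + 5]].
At the point, J = [[12.0000, -8.0000], [16.0000, -11.0000]].
det J = -4.0000.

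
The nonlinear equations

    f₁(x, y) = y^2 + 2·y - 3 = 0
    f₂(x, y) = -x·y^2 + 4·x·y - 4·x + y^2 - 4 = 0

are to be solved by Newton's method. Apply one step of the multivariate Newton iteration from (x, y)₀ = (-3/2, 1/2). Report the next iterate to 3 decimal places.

At (-3/2, 1/2): F = (-1.750, -0.375).
Jacobian J = [[0, 2·y + 2], [-y^2 + 4·y - 4, -2·x·y + 4·x + 2·y]].
At the point, J = [[0.000, 3.000], [-2.250, -3.500]] (det J = 6.750).
Solving J·Δ = −F gives Δ = (-1.074, 0.583).
Then the next iterate is (x, y)₁ = (-2.574, 1.083).

(-2.574, 1.083)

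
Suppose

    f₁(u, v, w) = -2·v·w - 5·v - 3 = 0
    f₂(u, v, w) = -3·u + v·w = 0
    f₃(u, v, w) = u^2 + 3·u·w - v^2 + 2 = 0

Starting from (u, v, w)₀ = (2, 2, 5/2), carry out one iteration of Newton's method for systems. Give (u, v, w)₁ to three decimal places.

At (2, 2, 5/2): F = (-23.000, -1.000, 17.000).
Jacobian J = [[0, -2·w - 5, -2·v], [-3, w, v], [2·u + 3·w, -2·v, 3·u]].
At the point, J = [[0.000, -10.000, -4.000], [-3.000, 2.500, 2.000], [11.500, -4.000, 6.000]] (det J = -343.000).
Solving J·Δ = −F gives Δ = (-2.259, -2.289, -0.028).
Then the next iterate is (u, v, w)₁ = (-0.259, -0.289, 2.472).

(-0.259, -0.289, 2.472)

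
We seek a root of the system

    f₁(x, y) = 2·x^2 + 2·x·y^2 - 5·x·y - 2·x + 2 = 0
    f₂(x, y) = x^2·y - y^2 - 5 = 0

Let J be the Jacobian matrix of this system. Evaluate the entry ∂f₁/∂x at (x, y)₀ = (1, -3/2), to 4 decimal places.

∂f₁/∂x = 4·x + 2·y^2 - 5·y - 2.
At (1, -3/2) this is 14.0000.

14.0000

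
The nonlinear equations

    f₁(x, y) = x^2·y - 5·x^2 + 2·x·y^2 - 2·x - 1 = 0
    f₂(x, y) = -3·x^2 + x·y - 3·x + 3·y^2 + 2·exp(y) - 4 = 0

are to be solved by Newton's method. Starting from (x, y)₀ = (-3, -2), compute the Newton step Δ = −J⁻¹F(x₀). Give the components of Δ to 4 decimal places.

At (-3, -2): F = (-82.0000, -3.729329).
Jacobian J = [[2·x·y - 10·x + 2·y^2 - 2, x^2 + 4·x·y], [-6·x + y - 3, x + 6·y + 2·exp(y)]].
At the point, J = [[48.0000, 33.0000], [13.0000, -14.729329]] (det J = -1136.007813).
Solving J·Δ = −F gives Δ = (1.1715, 0.7808).

(1.1715, 0.7808)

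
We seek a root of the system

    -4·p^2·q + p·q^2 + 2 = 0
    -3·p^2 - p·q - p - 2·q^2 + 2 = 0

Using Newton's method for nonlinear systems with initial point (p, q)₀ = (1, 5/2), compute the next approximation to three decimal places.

(0.774, 1.149)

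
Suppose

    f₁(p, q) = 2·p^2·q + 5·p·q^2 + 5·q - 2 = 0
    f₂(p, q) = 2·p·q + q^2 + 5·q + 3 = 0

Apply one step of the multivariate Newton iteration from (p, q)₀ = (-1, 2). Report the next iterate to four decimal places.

(-1.8309, 0.6176)

At (-1, 2): F = (-8.0000, 13.0000).
Jacobian J = [[4·p·q + 5·q^2, 2·p^2 + 10·p·q + 5], [2·q, 2·p + 2·q + 5]].
At the point, J = [[12.0000, -13.0000], [4.0000, 7.0000]] (det J = 136.0000).
Solving J·Δ = −F gives Δ = (-0.8309, -1.3824).
Then the next iterate is (p, q)₁ = (-1.8309, 0.6176).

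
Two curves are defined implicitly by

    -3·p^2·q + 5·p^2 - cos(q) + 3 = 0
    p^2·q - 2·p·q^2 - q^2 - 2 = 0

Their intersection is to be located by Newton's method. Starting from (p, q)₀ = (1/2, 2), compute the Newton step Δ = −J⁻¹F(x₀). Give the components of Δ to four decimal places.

(2.6447, -3.2733)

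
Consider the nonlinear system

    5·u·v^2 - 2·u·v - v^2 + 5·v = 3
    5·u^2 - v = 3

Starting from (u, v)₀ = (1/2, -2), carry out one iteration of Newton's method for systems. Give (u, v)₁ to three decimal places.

At (1/2, -2): F = (-5.000, 0.250).
Jacobian J = [[5·v^2 - 2·v, 10·u·v - 2·u - 2·v + 5], [10·u, -1]].
At the point, J = [[24.000, -2.000], [5.000, -1.000]] (det J = -14.000).
Solving J·Δ = −F gives Δ = (0.393, 2.214).
Then the next iterate is (u, v)₁ = (0.893, 0.214).

(0.893, 0.214)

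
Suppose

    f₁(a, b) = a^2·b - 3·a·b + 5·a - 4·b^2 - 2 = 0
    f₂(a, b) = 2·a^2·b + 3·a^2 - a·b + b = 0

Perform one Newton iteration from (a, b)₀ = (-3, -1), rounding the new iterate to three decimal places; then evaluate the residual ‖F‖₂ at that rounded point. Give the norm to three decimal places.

At (-3, -1): F = (-39.000, 5.000).
Jacobian J = [[2·a·b - 3·b + 5, a^2 - 3·a - 8·b], [4·a·b + 6·a - b, 2·a^2 - a + 1]].
At the point, J = [[14.000, 26.000], [-5.000, 22.000]] (det J = 438.000).
Solving J·Δ = −F gives Δ = (2.256, 0.285).
Then the next iterate is (a, b)₁ = (-0.744, -0.715).
Re-evaluating at (-0.744, -0.715): F = (-9.75656, -0.37791), so ‖F‖₂ = 9.764.

9.764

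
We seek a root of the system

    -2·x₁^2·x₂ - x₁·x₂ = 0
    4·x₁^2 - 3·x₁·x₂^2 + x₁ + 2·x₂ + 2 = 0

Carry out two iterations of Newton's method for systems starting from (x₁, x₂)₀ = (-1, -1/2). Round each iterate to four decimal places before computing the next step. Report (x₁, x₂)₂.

(-0.0817, 0.5907)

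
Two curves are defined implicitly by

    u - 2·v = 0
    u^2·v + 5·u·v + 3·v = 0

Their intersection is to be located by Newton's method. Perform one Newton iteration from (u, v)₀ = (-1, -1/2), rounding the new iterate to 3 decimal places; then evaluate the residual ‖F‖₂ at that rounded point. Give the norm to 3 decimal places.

0.070

At (-1, -1/2): F = (0.000, 0.500).
Jacobian J = [[1, -2], [2·u·v + 5·v, u^2 + 5·u + 3]].
At the point, J = [[1.000, -2.000], [-1.500, -1.000]] (det J = -4.000).
Solving J·Δ = −F gives Δ = (0.250, 0.125).
Then the next iterate is (u, v)₁ = (-0.750, -0.375).
Re-evaluating at (-0.750, -0.375): F = (0.000, 0.07031), so ‖F‖₂ = 0.070.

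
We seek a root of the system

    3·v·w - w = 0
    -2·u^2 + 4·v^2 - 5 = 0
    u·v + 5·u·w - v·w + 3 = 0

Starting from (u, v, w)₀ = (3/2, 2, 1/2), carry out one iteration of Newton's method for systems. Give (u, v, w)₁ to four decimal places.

(0.0283, 1.0419, 0.2874)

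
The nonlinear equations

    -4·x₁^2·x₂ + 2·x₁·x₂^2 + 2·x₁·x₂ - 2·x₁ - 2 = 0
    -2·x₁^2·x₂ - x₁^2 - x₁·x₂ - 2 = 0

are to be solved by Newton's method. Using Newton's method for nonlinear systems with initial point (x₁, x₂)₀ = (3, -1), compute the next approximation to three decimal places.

(2.000, -0.857)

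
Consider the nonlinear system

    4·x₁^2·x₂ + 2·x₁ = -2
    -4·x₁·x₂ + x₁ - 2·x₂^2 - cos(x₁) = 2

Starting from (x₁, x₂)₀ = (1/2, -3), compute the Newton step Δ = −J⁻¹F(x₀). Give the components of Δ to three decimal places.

(0.127, 1.267)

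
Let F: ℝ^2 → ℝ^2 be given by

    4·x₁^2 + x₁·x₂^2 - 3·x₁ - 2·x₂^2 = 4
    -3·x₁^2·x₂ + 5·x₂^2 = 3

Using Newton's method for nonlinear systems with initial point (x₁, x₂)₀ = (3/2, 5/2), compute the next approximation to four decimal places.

(1.5877, 1.9848)

At (3/2, 5/2): F = (-2.6250, 11.3750).
Jacobian J = [[8·x₁ + x₂^2 - 3, 2·x₁·x₂ - 4·x₂], [-6·x₁·x₂, -3·x₁^2 + 10·x₂]].
At the point, J = [[15.2500, -2.5000], [-22.5000, 18.2500]] (det J = 222.0625).
Solving J·Δ = −F gives Δ = (0.0877, -0.5152).
Then the next iterate is (x₁, x₂)₁ = (1.5877, 1.9848).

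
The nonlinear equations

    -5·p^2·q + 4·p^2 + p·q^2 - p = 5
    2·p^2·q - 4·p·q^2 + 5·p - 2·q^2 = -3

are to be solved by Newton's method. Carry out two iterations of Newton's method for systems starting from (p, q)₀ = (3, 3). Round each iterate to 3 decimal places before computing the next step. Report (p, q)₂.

At (3, 3): F = (-80.000, -54.000).
Jacobian J = [[-10·p·q + 8·p + q^2 - 1, -5·p^2 + 2·p·q], [4·p·q - 4·q^2 + 5, 2·p^2 - 8·p·q - 4·q]].
At the point, J = [[-58.000, -27.000], [5.000, -66.000]] (det J = 3963.000).
Solving J·Δ = −F gives Δ = (-0.964, -0.891).
Then the next iterate is (p, q)₁ = (2.036, 2.109).
Round to (2.036, 2.109) and repeat: F = (-25.11108, -14.45445), J = [[-23.20336, -12.13863], [4.38417, -34.49680]].
Δ = (-0.809, -0.522), so (p, q)₂ = (1.227, 1.587).

(1.227, 1.587)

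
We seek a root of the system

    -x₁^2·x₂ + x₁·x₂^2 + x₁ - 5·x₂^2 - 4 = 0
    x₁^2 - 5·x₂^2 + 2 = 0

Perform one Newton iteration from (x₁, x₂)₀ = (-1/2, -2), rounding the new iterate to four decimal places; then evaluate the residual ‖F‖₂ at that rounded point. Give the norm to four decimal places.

5.9773

At (-1/2, -2): F = (-26.0000, -17.7500).
Jacobian J = [[-2·x₁·x₂ + x₂^2 + 1, -x₁^2 + 2·x₁·x₂ - 10·x₂], [2·x₁, -10·x₂]].
At the point, J = [[3.0000, 21.7500], [-1.0000, 20.0000]] (det J = 81.7500).
Solving J·Δ = −F gives Δ = (1.6384, 0.9694).
Then the next iterate is (x₁, x₂)₁ = (1.1384, -1.0306).
Re-evaluating at (1.1384, -1.0306): F = (-5.627535, -2.014727), so ‖F‖₂ = 5.9773.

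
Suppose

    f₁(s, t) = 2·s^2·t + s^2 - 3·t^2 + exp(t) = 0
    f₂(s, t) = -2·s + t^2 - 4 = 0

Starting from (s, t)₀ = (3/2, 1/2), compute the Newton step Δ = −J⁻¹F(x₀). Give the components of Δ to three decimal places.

At (3/2, 1/2): F = (5.39872, -6.750).
Jacobian J = [[4·s·t + 2·s, 2·s^2 - 6·t + exp(t)], [-2, 2·t]].
At the point, J = [[6.000, 3.14872], [-2.000, 1.000]] (det J = 12.29744).
Solving J·Δ = −F gives Δ = (-2.167, 2.415).

(-2.167, 2.415)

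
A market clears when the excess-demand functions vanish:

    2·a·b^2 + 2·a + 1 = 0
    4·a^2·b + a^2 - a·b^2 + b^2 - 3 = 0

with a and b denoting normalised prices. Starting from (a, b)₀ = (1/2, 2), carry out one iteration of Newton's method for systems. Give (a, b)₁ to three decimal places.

(-0.800, 3.750)

At (1/2, 2): F = (6.000, 1.250).
Jacobian J = [[2·b^2 + 2, 4·a·b], [8·a·b + 2·a - b^2, 4·a^2 - 2·a·b + 2·b]].
At the point, J = [[10.000, 4.000], [5.000, 3.000]] (det J = 10.000).
Solving J·Δ = −F gives Δ = (-1.300, 1.750).
Then the next iterate is (a, b)₁ = (-0.800, 3.750).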